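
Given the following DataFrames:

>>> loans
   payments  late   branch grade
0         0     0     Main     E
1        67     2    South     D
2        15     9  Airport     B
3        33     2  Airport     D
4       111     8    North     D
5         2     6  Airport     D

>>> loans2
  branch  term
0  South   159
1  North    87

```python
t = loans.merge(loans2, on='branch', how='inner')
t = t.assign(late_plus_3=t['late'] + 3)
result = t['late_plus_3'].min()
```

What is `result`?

merge on 'branch' (how='inner') → 2 rows:
   payments  late branch grade  term
0        67     2  South     D   159
1       111     8  North     D    87
add column late_plus_3 = t['late'] + 3:
   payments  late branch grade  term  late_plus_3
0        67     2  South     D   159            5
1       111     8  North     D    87           11

5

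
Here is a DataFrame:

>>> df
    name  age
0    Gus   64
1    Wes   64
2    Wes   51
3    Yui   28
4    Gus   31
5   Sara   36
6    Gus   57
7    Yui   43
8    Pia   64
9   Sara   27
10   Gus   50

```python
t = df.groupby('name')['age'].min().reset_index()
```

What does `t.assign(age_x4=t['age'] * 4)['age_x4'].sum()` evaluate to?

group by name, min of age:
name
Gus     31
Pia     64
Sara    27
Wes     51
Yui     28
Name: age, dtype: int64
reset_index():
   name  age
0   Gus   31
1   Pia   64
2  Sara   27
3   Wes   51
4   Yui   28
add column age_x4 = t['age'] * 4:
   name  age  age_x4
0   Gus   31     124
1   Pia   64     256
2  Sara   27     108
3   Wes   51     204
4   Yui   28     112

804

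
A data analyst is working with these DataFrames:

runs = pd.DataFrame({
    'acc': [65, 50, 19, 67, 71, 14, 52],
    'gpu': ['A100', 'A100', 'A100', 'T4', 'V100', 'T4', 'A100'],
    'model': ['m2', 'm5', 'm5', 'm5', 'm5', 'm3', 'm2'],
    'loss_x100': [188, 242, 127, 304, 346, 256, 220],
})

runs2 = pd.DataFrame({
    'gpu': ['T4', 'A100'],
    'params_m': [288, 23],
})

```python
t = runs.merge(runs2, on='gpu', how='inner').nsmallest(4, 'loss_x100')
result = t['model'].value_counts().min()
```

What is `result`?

merge on 'gpu' (how='inner') → 6 rows:
   acc   gpu model  loss_x100  params_m
0   65  A100    m2        188        23
1   50  A100    m5        242        23
2   19  A100    m5        127        23
3   67    T4    m5        304       288
4   14    T4    m3        256       288
5   52  A100    m2        220        23
take 4 rows with smallest loss_x100:
   acc   gpu model  loss_x100  params_m
2   19  A100    m5        127        23
0   65  A100    m2        188        23
5   52  A100    m2        220        23
1   50  A100    m5        242        23
value_counts of model:
model
m5    2
m2    2
Name: count, dtype: int64
Taking the min of the resulting series gives 2.

2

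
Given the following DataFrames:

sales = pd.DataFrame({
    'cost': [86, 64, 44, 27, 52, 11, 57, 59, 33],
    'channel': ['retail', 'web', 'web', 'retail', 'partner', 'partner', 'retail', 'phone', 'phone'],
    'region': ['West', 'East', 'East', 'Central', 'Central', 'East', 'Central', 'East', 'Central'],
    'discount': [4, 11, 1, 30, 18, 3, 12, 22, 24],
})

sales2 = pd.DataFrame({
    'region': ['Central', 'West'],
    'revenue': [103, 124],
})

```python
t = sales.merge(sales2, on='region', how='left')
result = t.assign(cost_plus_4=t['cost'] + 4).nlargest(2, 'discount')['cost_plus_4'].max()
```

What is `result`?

merge on 'region' (how='left') → 9 rows:
   cost  channel   region  discount  revenue
0    86   retail     West         4    124.0
1    64      web     East        11      NaN
2    44      web     East         1      NaN
3    27   retail  Central        30    103.0
4    52  partner  Central        18    103.0
5    11  partner     East         3      NaN
6    57   retail  Central        12    103.0
7    59    phone     East        22      NaN
8    33    phone  Central        24    103.0
add column cost_plus_4 = t['cost'] + 4:
   cost  channel   region  discount  revenue  cost_plus_4
0    86   retail     West         4    124.0           90
1    64      web     East        11      NaN           68
2    44      web     East         1      NaN           48
3    27   retail  Central        30    103.0           31
4    52  partner  Central        18    103.0           56
5    11  partner     East         3      NaN           15
6    57   retail  Central        12    103.0           61
7    59    phone     East        22      NaN           63
8    33    phone  Central        24    103.0           37
take 2 rows with largest discount:
   cost channel   region  discount  revenue  cost_plus_4
3    27  retail  Central        30    103.0           31
8    33   phone  Central        24    103.0           37
The max of column 'cost_plus_4' is 37.

37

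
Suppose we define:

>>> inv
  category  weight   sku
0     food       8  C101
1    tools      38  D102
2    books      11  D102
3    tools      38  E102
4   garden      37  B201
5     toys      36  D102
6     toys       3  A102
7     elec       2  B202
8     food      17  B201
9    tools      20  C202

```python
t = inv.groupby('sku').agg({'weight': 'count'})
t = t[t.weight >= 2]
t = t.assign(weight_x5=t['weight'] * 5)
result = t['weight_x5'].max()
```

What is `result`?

15

group by sku, count of weight:
      weight
sku         
A102       1
B201       2
B202       1
C101       1
C202       1
D102       3
E102       1
filter rows where weight >= 2:
      weight
sku         
B201       2
D102       3
add column weight_x5 = t['weight'] * 5:
      weight  weight_x5
sku                    
B201       2         10
D102       3         15
max of column 'weight_x5' → 15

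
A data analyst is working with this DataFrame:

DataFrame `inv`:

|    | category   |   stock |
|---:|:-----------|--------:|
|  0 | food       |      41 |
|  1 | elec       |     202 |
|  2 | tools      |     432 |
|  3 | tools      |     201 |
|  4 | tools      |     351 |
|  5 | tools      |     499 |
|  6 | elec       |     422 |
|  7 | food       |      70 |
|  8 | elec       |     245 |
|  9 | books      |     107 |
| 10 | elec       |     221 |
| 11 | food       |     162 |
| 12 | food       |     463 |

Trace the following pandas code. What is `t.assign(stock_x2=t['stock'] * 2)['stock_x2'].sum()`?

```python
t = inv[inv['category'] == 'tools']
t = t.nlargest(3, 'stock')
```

filter rows where category == 'tools':
  category  stock
2    tools    432
3    tools    201
4    tools    351
5    tools    499
take 3 rows with largest stock:
  category  stock
5    tools    499
2    tools    432
4    tools    351
add column stock_x2 = t['stock'] * 2:
  category  stock  stock_x2
5    tools    499       998
2    tools    432       864
4    tools    351       702

2564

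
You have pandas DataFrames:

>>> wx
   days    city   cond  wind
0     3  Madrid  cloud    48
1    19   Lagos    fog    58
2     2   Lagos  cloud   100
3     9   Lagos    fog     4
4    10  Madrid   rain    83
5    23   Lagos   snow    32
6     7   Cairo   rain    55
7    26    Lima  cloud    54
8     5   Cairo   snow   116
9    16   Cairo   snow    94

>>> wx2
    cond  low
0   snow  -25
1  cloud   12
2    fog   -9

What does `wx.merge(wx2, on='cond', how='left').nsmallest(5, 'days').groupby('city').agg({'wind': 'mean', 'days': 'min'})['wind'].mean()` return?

61.8333333333

merge on 'cond' (how='left') → 10 rows:
   days    city   cond  wind   low
0     3  Madrid  cloud    48  12.0
1    19   Lagos    fog    58  -9.0
2     2   Lagos  cloud   100  12.0
3     9   Lagos    fog     4  -9.0
4    10  Madrid   rain    83   NaN
5    23   Lagos   snow    32 -25.0
6     7   Cairo   rain    55   NaN
7    26    Lima  cloud    54  12.0
8     5   Cairo   snow   116 -25.0
9    16   Cairo   snow    94 -25.0
take 5 rows with smallest days:
   days    city   cond  wind   low
2     2   Lagos  cloud   100  12.0
0     3  Madrid  cloud    48  12.0
8     5   Cairo   snow   116 -25.0
6     7   Cairo   rain    55   NaN
3     9   Lagos    fog     4  -9.0
group by city: mean(wind), min(days):
        wind  days
city              
Cairo   85.5     5
Lagos   52.0     2
Madrid  48.0     3
So mean() = 61.8333333333.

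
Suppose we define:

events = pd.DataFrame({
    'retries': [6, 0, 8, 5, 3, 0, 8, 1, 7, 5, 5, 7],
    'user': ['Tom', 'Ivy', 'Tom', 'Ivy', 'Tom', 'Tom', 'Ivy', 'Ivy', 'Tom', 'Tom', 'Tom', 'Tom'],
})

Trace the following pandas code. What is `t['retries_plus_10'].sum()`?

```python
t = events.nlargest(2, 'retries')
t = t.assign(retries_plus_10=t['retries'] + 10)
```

take 2 rows with largest retries:
   retries user
2        8  Tom
6        8  Ivy
add column retries_plus_10 = t['retries'] + 10:
   retries user  retries_plus_10
2        8  Tom               18
6        8  Ivy               18
Reading off the sum of column 'retries_plus_10', we get 36.

36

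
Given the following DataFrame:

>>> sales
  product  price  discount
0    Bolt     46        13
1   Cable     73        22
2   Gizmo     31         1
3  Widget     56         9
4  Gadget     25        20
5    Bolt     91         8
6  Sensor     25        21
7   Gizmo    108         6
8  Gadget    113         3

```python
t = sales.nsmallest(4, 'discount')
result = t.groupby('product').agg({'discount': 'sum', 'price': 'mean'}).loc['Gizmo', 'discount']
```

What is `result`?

take 4 rows with smallest discount:
  product  price  discount
2   Gizmo     31         1
8  Gadget    113         3
7   Gizmo    108         6
5    Bolt     91         8
group by product: sum(discount), mean(price):
         discount  price
product                 
Bolt            8   91.0
Gadget          3  113.0
Gizmo           7   69.5
Taking the value at row 'Gizmo', column 'discount' gives 7.

7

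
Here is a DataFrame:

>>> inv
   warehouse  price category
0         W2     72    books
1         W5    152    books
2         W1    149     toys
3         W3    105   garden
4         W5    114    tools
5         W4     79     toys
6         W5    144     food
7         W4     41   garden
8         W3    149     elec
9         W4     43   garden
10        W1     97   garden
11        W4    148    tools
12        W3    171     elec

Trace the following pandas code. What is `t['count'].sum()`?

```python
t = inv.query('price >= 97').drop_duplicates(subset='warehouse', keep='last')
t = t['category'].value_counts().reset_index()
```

filter rows where price >= 97:
   warehouse  price category
1         W5    152    books
2         W1    149     toys
3         W3    105   garden
4         W5    114    tools
6         W5    144     food
8         W3    149     elec
10        W1     97   garden
11        W4    148    tools
12        W3    171     elec
drop duplicate warehouse (keep=last):
   warehouse  price category
6         W5    144     food
10        W1     97   garden
11        W4    148    tools
12        W3    171     elec
value_counts of category:
category
food      1
garden    1
tools     1
elec      1
Name: count, dtype: int64
reset_index():
  category  count
0     food      1
1   garden      1
2    tools      1
3     elec      1
So sum() = 4.

4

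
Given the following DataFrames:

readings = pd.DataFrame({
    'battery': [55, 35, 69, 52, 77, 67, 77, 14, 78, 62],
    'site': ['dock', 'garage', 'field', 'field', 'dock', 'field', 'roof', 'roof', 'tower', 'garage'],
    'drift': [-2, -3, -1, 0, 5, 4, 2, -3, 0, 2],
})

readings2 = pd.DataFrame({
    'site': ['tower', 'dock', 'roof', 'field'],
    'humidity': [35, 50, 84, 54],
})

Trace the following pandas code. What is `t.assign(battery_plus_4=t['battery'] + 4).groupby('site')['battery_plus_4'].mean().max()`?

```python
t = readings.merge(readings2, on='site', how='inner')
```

merge on 'site' (how='inner') → 8 rows:
   battery   site  drift  humidity
0       55   dock     -2        50
1       69  field     -1        54
2       52  field      0        54
3       77   dock      5        50
4       67  field      4        54
5       77   roof      2        84
6       14   roof     -3        84
7       78  tower      0        35
add column battery_plus_4 = t['battery'] + 4:
   battery   site  drift  humidity  battery_plus_4
0       55   dock     -2        50              59
1       69  field     -1        54              73
2       52  field      0        54              56
3       77   dock      5        50              81
4       67  field      4        54              71
5       77   roof      2        84              81
6       14   roof     -3        84              18
7       78  tower      0        35              82
group by site, mean of battery_plus_4:
site
dock     70.000000
field    66.666667
roof     49.500000
tower    82.000000
Name: battery_plus_4, dtype: float64
max of the resulting series → 82.0

82.0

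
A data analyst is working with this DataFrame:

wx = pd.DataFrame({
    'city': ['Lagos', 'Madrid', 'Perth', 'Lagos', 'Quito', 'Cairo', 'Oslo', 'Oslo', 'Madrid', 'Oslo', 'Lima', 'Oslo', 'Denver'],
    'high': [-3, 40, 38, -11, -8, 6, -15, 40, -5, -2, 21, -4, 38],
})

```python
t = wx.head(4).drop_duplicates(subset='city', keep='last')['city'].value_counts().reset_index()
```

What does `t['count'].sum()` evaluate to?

3

take first 4 rows:
     city  high
0   Lagos    -3
1  Madrid    40
2   Perth    38
3   Lagos   -11
drop duplicate city (keep=last):
     city  high
1  Madrid    40
2   Perth    38
3   Lagos   -11
value_counts of city:
city
Madrid    1
Perth     1
Lagos     1
Name: count, dtype: int64
reset_index():
     city  count
0  Madrid      1
1   Perth      1
2   Lagos      1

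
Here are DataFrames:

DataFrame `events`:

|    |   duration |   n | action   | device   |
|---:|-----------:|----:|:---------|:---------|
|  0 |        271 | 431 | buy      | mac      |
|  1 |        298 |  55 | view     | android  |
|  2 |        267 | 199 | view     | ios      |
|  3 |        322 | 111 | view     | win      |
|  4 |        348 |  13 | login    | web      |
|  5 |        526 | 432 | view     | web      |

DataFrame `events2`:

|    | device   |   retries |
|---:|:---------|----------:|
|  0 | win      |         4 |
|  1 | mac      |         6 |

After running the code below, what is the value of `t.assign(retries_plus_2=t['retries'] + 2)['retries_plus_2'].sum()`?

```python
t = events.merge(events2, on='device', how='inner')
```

merge on 'device' (how='inner') → 2 rows:
   duration    n action device  retries
0       271  431    buy    mac        6
1       322  111   view    win        4
add column retries_plus_2 = t['retries'] + 2:
   duration    n action device  retries  retries_plus_2
0       271  431    buy    mac        6               8
1       322  111   view    win        4               6
Reading off the sum of column 'retries_plus_2', we get 14.

14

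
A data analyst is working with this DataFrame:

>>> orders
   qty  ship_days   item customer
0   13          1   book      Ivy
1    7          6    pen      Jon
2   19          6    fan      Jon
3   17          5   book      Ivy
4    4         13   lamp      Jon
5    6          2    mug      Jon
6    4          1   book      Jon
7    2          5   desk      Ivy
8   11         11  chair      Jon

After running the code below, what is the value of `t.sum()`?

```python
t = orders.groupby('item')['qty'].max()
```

66

group by item, max of qty:
item
book     17
chair    11
desk      2
fan      19
lamp      4
mug       6
pen       7
Name: qty, dtype: int64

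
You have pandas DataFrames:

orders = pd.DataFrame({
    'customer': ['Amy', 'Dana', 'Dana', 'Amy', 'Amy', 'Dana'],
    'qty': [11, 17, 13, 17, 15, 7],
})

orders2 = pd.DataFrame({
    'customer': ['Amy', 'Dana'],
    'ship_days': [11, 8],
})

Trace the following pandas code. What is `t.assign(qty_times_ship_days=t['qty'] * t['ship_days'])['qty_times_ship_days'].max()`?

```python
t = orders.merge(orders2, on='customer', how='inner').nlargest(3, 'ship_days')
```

187

merge on 'customer' (how='inner') → 6 rows:
  customer  qty  ship_days
0      Amy   11         11
1     Dana   17          8
2     Dana   13          8
3      Amy   17         11
4      Amy   15         11
5     Dana    7          8
take 3 rows with largest ship_days:
  customer  qty  ship_days
0      Amy   11         11
3      Amy   17         11
4      Amy   15         11
add column qty_times_ship_days = t['qty'] * t['ship_days']:
  customer  qty  ship_days  qty_times_ship_days
0      Amy   11         11                  121
3      Amy   17         11                  187
4      Amy   15         11                  165
Taking the max of column 'qty_times_ship_days' gives 187.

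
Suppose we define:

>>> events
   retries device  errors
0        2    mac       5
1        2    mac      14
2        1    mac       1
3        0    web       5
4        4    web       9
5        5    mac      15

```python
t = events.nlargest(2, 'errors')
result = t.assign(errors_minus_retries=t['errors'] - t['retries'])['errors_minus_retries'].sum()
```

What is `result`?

take 2 rows with largest errors:
   retries device  errors
5        5    mac      15
1        2    mac      14
add column errors_minus_retries = t['errors'] - t['retries']:
   retries device  errors  errors_minus_retries
5        5    mac      15                    10
1        2    mac      14                    12

22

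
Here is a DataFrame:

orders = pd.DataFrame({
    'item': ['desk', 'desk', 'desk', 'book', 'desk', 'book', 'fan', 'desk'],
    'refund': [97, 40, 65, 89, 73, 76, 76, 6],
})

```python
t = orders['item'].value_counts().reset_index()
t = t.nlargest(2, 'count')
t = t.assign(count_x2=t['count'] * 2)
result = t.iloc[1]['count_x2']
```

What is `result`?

4

value_counts of item:
item
desk    5
book    2
fan     1
Name: count, dtype: int64
reset_index():
   item  count
0  desk      5
1  book      2
2   fan      1
take 2 rows with largest count:
   item  count
0  desk      5
1  book      2
add column count_x2 = t['count'] * 2:
   item  count  count_x2
0  desk      5        10
1  book      2         4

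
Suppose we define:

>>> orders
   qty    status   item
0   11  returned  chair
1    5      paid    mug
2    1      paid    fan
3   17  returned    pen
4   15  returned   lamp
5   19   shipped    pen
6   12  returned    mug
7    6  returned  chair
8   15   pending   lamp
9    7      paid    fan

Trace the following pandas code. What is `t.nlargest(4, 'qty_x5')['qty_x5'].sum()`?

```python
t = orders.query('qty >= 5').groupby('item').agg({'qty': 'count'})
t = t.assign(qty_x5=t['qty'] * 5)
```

40

filter rows where qty >= 5:
   qty    status   item
0   11  returned  chair
1    5      paid    mug
3   17  returned    pen
4   15  returned   lamp
5   19   shipped    pen
6   12  returned    mug
7    6  returned  chair
8   15   pending   lamp
9    7      paid    fan
group by item, count of qty:
       qty
item      
chair    2
fan      1
lamp     2
mug      2
pen      2
add column qty_x5 = t['qty'] * 5:
       qty  qty_x5
item              
chair    2      10
fan      1       5
lamp     2      10
mug      2      10
pen      2      10
take 4 rows with largest qty_x5:
       qty  qty_x5
item              
chair    2      10
lamp     2      10
mug      2      10
pen      2      10
Reading off the sum of column 'qty_x5', we get 40.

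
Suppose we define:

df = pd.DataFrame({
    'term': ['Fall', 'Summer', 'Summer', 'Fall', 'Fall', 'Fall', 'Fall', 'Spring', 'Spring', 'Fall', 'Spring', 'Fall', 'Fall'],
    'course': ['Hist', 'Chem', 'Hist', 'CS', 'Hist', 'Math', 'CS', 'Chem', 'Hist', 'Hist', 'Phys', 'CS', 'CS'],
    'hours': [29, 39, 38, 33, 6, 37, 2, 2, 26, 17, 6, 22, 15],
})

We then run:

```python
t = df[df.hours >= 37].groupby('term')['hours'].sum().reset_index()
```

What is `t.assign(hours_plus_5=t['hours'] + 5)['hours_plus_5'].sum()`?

124

filter rows where hours >= 37:
     term course  hours
1  Summer   Chem     39
2  Summer   Hist     38
5    Fall   Math     37
group by term, sum of hours:
term
Fall      37
Summer    77
Name: hours, dtype: int64
reset_index():
     term  hours
0    Fall     37
1  Summer     77
add column hours_plus_5 = t['hours'] + 5:
     term  hours  hours_plus_5
0    Fall     37            42
1  Summer     77            82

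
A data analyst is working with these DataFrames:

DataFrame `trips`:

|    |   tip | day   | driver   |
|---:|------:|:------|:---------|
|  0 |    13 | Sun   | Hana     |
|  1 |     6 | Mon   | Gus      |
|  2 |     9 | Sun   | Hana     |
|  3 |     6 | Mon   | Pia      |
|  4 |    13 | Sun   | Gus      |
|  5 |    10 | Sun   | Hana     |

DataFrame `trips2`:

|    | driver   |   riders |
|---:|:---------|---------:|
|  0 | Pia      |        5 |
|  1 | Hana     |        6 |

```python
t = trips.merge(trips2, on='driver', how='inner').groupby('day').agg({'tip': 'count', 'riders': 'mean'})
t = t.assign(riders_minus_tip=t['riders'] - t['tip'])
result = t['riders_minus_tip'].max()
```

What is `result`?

merge on 'driver' (how='inner') → 4 rows:
   tip  day driver  riders
0   13  Sun   Hana       6
1    9  Sun   Hana       6
2    6  Mon    Pia       5
3   10  Sun   Hana       6
group by day: count(tip), mean(riders):
     tip  riders
day             
Mon    1     5.0
Sun    3     6.0
add column riders_minus_tip = t['riders'] - t['tip']:
     tip  riders  riders_minus_tip
day                               
Mon    1     5.0               4.0
Sun    3     6.0               3.0
Reading off the max of column 'riders_minus_tip', we get 4.0.

4.0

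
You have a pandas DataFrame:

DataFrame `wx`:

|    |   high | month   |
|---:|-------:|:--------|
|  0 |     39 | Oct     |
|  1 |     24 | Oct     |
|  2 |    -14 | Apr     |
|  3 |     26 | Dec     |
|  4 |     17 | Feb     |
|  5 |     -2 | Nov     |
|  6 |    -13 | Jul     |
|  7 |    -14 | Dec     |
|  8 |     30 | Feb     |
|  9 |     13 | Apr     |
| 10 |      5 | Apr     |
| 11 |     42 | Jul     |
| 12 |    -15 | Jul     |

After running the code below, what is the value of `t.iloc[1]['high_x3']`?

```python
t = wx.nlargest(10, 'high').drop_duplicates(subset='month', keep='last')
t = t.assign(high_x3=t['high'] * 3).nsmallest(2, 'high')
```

-6

take 10 rows with largest high:
    high month
11    42   Jul
0     39   Oct
8     30   Feb
3     26   Dec
1     24   Oct
4     17   Feb
9     13   Apr
10     5   Apr
5     -2   Nov
6    -13   Jul
drop duplicate month (keep=last):
    high month
3     26   Dec
1     24   Oct
4     17   Feb
10     5   Apr
5     -2   Nov
6    -13   Jul
add column high_x3 = t['high'] * 3:
    high month  high_x3
3     26   Dec       78
1     24   Oct       72
4     17   Feb       51
10     5   Apr       15
5     -2   Nov       -6
6    -13   Jul      -39
take 2 rows with smallest high:
   high month  high_x3
6   -13   Jul      -39
5    -2   Nov       -6
Taking the value at position 1, column 'high_x3' gives -6.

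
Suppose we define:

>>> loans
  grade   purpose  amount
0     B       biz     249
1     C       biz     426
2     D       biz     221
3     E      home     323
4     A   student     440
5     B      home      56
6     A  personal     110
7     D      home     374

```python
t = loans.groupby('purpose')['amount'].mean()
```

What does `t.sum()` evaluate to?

1099.66666667

group by purpose, mean of amount:
purpose
biz         298.666667
home        251.000000
personal    110.000000
student     440.000000
Name: amount, dtype: float64
Taking the sum of the resulting series gives 1099.66666667.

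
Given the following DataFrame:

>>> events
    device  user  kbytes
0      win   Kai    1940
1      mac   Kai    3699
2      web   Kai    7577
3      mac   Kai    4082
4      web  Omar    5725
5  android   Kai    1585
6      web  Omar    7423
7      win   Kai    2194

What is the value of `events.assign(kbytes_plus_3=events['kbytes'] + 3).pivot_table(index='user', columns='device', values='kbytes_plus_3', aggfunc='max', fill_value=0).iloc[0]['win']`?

2197

add column kbytes_plus_3 = events['kbytes'] + 3:
    device  user  kbytes  kbytes_plus_3
0      win   Kai    1940           1943
1      mac   Kai    3699           3702
2      web   Kai    7577           7580
3      mac   Kai    4082           4085
4      web  Omar    5725           5728
5  android   Kai    1585           1588
6      web  Omar    7423           7426
7      win   Kai    2194           2197
pivot: rows=user, cols=device, max(kbytes_plus_3):
device  android   mac   web   win
user                             
Kai        1588  4085  7580  2197
Omar          0     0  7426     0
Finally, value at position 0, column 'win' = 2197.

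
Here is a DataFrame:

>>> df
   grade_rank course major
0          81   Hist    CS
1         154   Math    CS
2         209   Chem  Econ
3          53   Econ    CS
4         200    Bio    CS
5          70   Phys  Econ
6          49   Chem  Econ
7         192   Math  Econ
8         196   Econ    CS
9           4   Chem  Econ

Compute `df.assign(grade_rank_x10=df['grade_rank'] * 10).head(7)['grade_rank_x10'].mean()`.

1165.71428571

add column grade_rank_x10 = df['grade_rank'] * 10:
   grade_rank course major  grade_rank_x10
0          81   Hist    CS             810
1         154   Math    CS            1540
2         209   Chem  Econ            2090
3          53   Econ    CS             530
4         200    Bio    CS            2000
5          70   Phys  Econ             700
6          49   Chem  Econ             490
7         192   Math  Econ            1920
8         196   Econ    CS            1960
9           4   Chem  Econ              40
take first 7 rows:
   grade_rank course major  grade_rank_x10
0          81   Hist    CS             810
1         154   Math    CS            1540
2         209   Chem  Econ            2090
3          53   Econ    CS             530
4         200    Bio    CS            2000
5          70   Phys  Econ             700
6          49   Chem  Econ             490
Finally, mean of column 'grade_rank_x10' = 1165.71428571.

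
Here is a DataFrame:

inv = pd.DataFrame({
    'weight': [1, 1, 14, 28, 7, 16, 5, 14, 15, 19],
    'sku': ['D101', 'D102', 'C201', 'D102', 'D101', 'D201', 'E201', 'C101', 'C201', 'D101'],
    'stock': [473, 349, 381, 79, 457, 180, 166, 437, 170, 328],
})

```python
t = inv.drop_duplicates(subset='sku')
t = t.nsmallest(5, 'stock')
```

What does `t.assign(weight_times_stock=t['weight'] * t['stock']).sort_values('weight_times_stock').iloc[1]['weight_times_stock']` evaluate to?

drop duplicate sku (keep=first):
   weight   sku  stock
0       1  D101    473
1       1  D102    349
2      14  C201    381
5      16  D201    180
6       5  E201    166
7      14  C101    437
take 5 rows with smallest stock:
   weight   sku  stock
6       5  E201    166
5      16  D201    180
1       1  D102    349
2      14  C201    381
7      14  C101    437
add column weight_times_stock = t['weight'] * t['stock']:
   weight   sku  stock  weight_times_stock
6       5  E201    166                 830
5      16  D201    180                2880
1       1  D102    349                 349
2      14  C201    381                5334
7      14  C101    437                6118
sort by weight_times_stock:
   weight   sku  stock  weight_times_stock
1       1  D102    349                 349
6       5  E201    166                 830
5      16  D201    180                2880
2      14  C201    381                5334
7      14  C101    437                6118
The value at position 1, column 'weight_times_stock' is 830.

830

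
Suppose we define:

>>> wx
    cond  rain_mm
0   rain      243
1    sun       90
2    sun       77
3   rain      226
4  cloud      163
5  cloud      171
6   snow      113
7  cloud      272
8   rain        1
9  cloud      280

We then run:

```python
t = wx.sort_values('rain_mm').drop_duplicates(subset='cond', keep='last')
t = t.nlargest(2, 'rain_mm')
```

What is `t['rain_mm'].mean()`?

261.5

sort by rain_mm:
    cond  rain_mm
8   rain        1
2    sun       77
1    sun       90
6   snow      113
4  cloud      163
5  cloud      171
3   rain      226
0   rain      243
7  cloud      272
9  cloud      280
drop duplicate cond (keep=last):
    cond  rain_mm
1    sun       90
6   snow      113
0   rain      243
9  cloud      280
take 2 rows with largest rain_mm:
    cond  rain_mm
9  cloud      280
0   rain      243
Finally, mean of column 'rain_mm' = 261.5.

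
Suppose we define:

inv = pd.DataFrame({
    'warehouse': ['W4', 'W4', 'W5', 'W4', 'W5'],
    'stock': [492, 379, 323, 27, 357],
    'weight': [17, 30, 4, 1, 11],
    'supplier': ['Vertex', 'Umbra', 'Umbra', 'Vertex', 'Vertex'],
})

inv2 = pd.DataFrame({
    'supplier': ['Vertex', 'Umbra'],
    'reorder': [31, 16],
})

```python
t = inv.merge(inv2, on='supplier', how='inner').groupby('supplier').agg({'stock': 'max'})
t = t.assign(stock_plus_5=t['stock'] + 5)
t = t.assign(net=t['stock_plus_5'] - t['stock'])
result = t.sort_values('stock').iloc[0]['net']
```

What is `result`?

merge on 'supplier' (how='inner') → 5 rows:
  warehouse  stock  weight supplier  reorder
0        W4    492      17   Vertex       31
1        W4    379      30    Umbra       16
2        W5    323       4    Umbra       16
3        W4     27       1   Vertex       31
4        W5    357      11   Vertex       31
group by supplier, max of stock:
          stock
supplier       
Umbra       379
Vertex      492
add column stock_plus_5 = t['stock'] + 5:
          stock  stock_plus_5
supplier                     
Umbra       379           384
Vertex      492           497
add column net = t['stock_plus_5'] - t['stock']:
          stock  stock_plus_5  net
supplier                          
Umbra       379           384    5
Vertex      492           497    5
sort by stock:
          stock  stock_plus_5  net
supplier                          
Umbra       379           384    5
Vertex      492           497    5
The value at position 0, column 'net' is 5.

5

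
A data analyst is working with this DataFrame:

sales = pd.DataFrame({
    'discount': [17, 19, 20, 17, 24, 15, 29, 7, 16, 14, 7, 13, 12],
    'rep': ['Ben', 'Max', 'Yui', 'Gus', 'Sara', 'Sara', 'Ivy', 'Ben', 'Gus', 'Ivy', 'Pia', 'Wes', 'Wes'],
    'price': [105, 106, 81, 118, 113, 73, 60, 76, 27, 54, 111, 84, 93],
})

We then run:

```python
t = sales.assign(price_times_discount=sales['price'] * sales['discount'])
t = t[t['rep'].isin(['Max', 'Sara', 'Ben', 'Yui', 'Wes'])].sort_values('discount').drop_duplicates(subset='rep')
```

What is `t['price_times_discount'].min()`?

add column price_times_discount = sales['price'] * sales['discount']:
    discount   rep  price  price_times_discount
0         17   Ben    105                  1785
1         19   Max    106                  2014
2         20   Yui     81                  1620
3         17   Gus    118                  2006
4         24  Sara    113                  2712
5         15  Sara     73                  1095
6         29   Ivy     60                  1740
7          7   Ben     76                   532
8         16   Gus     27                   432
9         14   Ivy     54                   756
10         7   Pia    111                   777
11        13   Wes     84                  1092
12        12   Wes     93                  1116
filter rows where rep in ['Max', 'Sara', 'Ben', 'Yui', 'Wes']:
    discount   rep  price  price_times_discount
0         17   Ben    105                  1785
1         19   Max    106                  2014
2         20   Yui     81                  1620
4         24  Sara    113                  2712
5         15  Sara     73                  1095
7          7   Ben     76                   532
11        13   Wes     84                  1092
12        12   Wes     93                  1116
sort by discount:
    discount   rep  price  price_times_discount
7          7   Ben     76                   532
12        12   Wes     93                  1116
11        13   Wes     84                  1092
5         15  Sara     73                  1095
0         17   Ben    105                  1785
1         19   Max    106                  2014
2         20   Yui     81                  1620
4         24  Sara    113                  2712
drop duplicate rep (keep=first):
    discount   rep  price  price_times_discount
7          7   Ben     76                   532
12        12   Wes     93                  1116
5         15  Sara     73                  1095
1         19   Max    106                  2014
2         20   Yui     81                  1620
Then the min of column 'price_times_discount': 532

532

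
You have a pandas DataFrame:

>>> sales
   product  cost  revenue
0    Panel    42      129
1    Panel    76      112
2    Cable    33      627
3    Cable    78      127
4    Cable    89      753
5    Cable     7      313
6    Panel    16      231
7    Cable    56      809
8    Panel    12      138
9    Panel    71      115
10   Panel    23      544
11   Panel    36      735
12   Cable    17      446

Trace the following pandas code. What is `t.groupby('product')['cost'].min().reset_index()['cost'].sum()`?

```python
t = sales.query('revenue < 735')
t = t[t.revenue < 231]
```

90

filter rows where revenue < 735:
   product  cost  revenue
0    Panel    42      129
1    Panel    76      112
2    Cable    33      627
3    Cable    78      127
5    Cable     7      313
6    Panel    16      231
8    Panel    12      138
9    Panel    71      115
10   Panel    23      544
12   Cable    17      446
filter rows where revenue < 231:
  product  cost  revenue
0   Panel    42      129
1   Panel    76      112
3   Cable    78      127
8   Panel    12      138
9   Panel    71      115
group by product, min of cost:
product
Cable    78
Panel    12
Name: cost, dtype: int64
reset_index():
  product  cost
0   Cable    78
1   Panel    12
The sum of column 'cost' is 90.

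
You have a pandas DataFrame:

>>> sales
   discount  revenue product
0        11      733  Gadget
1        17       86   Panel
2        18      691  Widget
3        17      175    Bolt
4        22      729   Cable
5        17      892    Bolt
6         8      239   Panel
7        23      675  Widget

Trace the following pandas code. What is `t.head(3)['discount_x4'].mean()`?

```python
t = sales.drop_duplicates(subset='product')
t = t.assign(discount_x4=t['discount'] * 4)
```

drop duplicate product (keep=first):
   discount  revenue product
0        11      733  Gadget
1        17       86   Panel
2        18      691  Widget
3        17      175    Bolt
4        22      729   Cable
add column discount_x4 = t['discount'] * 4:
   discount  revenue product  discount_x4
0        11      733  Gadget           44
1        17       86   Panel           68
2        18      691  Widget           72
3        17      175    Bolt           68
4        22      729   Cable           88
take first 3 rows:
   discount  revenue product  discount_x4
0        11      733  Gadget           44
1        17       86   Panel           68
2        18      691  Widget           72
mean of column 'discount_x4' → 61.3333333333

61.3333333333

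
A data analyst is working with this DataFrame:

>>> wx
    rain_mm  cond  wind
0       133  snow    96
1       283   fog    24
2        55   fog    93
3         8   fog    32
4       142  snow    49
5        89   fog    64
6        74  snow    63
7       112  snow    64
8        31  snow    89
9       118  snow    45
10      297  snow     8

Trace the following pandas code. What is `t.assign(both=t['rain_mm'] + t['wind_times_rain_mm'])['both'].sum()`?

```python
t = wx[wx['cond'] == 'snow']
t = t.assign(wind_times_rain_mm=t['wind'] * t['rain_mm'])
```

42908

filter rows where cond == 'snow':
    rain_mm  cond  wind
0       133  snow    96
4       142  snow    49
6        74  snow    63
7       112  snow    64
8        31  snow    89
9       118  snow    45
10      297  snow     8
add column wind_times_rain_mm = t['wind'] * t['rain_mm']:
    rain_mm  cond  wind  wind_times_rain_mm
0       133  snow    96               12768
4       142  snow    49                6958
6        74  snow    63                4662
7       112  snow    64                7168
8        31  snow    89                2759
9       118  snow    45                5310
10      297  snow     8                2376
add column both = t['rain_mm'] + t['wind_times_rain_mm']:
    rain_mm  cond  wind  wind_times_rain_mm   both
0       133  snow    96               12768  12901
4       142  snow    49                6958   7100
6        74  snow    63                4662   4736
7       112  snow    64                7168   7280
8        31  snow    89                2759   2790
9       118  snow    45                5310   5428
10      297  snow     8                2376   2673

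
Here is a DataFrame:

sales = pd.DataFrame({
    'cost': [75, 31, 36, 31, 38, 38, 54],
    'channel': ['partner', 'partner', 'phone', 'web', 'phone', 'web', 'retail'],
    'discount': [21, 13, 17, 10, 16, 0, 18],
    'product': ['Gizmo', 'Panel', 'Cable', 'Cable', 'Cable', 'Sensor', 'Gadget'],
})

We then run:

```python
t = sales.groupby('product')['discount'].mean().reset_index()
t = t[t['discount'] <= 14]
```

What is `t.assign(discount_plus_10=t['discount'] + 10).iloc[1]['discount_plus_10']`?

10.0

group by product, mean of discount:
product
Cable     14.333333
Gadget    18.000000
Gizmo     21.000000
Panel     13.000000
Sensor     0.000000
Name: discount, dtype: float64
reset_index():
  product   discount
0   Cable  14.333333
1  Gadget  18.000000
2   Gizmo  21.000000
3   Panel  13.000000
4  Sensor   0.000000
filter rows where discount <= 14:
  product  discount
3   Panel      13.0
4  Sensor       0.0
add column discount_plus_10 = t['discount'] + 10:
  product  discount  discount_plus_10
3   Panel      13.0              23.0
4  Sensor       0.0              10.0
Taking the value at position 1, column 'discount_plus_10' gives 10.0.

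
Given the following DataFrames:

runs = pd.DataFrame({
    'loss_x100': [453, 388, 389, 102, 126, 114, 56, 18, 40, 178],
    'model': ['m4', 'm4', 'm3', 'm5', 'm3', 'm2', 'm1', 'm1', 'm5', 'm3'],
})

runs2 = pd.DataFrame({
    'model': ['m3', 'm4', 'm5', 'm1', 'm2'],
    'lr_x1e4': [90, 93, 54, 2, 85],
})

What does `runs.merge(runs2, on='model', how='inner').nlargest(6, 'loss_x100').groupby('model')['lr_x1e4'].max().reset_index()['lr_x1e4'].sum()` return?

merge on 'model' (how='inner') → 10 rows:
   loss_x100 model  lr_x1e4
0        453    m4       93
1        388    m4       93
2        389    m3       90
3        102    m5       54
4        126    m3       90
5        114    m2       85
6         56    m1        2
7         18    m1        2
8         40    m5       54
9        178    m3       90
take 6 rows with largest loss_x100:
   loss_x100 model  lr_x1e4
0        453    m4       93
2        389    m3       90
1        388    m4       93
9        178    m3       90
4        126    m3       90
5        114    m2       85
group by model, max of lr_x1e4:
model
m2    85
m3    90
m4    93
Name: lr_x1e4, dtype: int64
reset_index():
  model  lr_x1e4
0    m2       85
1    m3       90
2    m4       93
Taking the sum of column 'lr_x1e4' gives 268.

268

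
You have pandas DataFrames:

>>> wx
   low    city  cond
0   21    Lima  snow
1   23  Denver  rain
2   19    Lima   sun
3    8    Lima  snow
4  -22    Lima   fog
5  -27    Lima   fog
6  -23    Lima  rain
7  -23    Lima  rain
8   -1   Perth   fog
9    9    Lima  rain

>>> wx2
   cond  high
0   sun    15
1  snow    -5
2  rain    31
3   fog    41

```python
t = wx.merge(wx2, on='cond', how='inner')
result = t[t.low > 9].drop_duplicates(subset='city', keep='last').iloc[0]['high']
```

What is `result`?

31

merge on 'cond' (how='inner') → 10 rows:
   low    city  cond  high
0   21    Lima  snow    -5
1   23  Denver  rain    31
2   19    Lima   sun    15
3    8    Lima  snow    -5
4  -22    Lima   fog    41
5  -27    Lima   fog    41
6  -23    Lima  rain    31
7  -23    Lima  rain    31
8   -1   Perth   fog    41
9    9    Lima  rain    31
filter rows where low > 9:
   low    city  cond  high
0   21    Lima  snow    -5
1   23  Denver  rain    31
2   19    Lima   sun    15
drop duplicate city (keep=last):
   low    city  cond  high
1   23  Denver  rain    31
2   19    Lima   sun    15
So iloc[0]['high'] = 31.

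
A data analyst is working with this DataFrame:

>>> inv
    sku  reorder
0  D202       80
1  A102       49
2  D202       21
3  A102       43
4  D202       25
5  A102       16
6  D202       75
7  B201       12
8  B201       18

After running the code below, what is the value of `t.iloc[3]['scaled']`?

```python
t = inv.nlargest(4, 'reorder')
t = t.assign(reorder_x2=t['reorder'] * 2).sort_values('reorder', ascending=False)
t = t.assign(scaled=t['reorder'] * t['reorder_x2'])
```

take 4 rows with largest reorder:
    sku  reorder
0  D202       80
6  D202       75
1  A102       49
3  A102       43
add column reorder_x2 = t['reorder'] * 2:
    sku  reorder  reorder_x2
0  D202       80         160
6  D202       75         150
1  A102       49          98
3  A102       43          86
sort by reorder descending:
    sku  reorder  reorder_x2
0  D202       80         160
6  D202       75         150
1  A102       49          98
3  A102       43          86
add column scaled = t['reorder'] * t['reorder_x2']:
    sku  reorder  reorder_x2  scaled
0  D202       80         160   12800
6  D202       75         150   11250
1  A102       49          98    4802
3  A102       43          86    3698
Finally, value at position 3, column 'scaled' = 3698.

3698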